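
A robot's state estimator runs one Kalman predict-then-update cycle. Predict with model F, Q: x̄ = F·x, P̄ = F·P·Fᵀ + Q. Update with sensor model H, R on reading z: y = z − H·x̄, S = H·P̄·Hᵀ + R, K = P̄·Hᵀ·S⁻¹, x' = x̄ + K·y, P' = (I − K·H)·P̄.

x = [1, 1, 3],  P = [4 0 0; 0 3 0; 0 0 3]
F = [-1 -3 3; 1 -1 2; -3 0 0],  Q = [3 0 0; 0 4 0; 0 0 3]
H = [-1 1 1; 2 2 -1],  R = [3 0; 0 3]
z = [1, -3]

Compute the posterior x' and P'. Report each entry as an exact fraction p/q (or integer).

x̄ = F·x = [5, 6, -3]
P̄ = F·P·Fᵀ + Q = [61 23 12; 23 23 -12; 12 -12 39]
y = z − H·x̄ = [3, -28]
S = H·P̄·Hᵀ + R = [32 -91; -91 562]
K = P̄·Hᵀ·S⁻¹ = [-416/9703 2626/9703; 2720/9703 2236/9703; 4881/9703 117/9703]
x' = x̄ + K·y = [-26261/9703, 3770/9703, -17742/9703]
P' = (I − K·H)·P̄ = [171411/9703 -54927/9703 225090/9703; -54927/9703 23265/9703 -70032/9703; 225090/9703 -70032/9703 309765/9703]

x' = [-26261/9703, 3770/9703, -17742/9703]
P' = [171411/9703 -54927/9703 225090/9703; -54927/9703 23265/9703 -70032/9703; 225090/9703 -70032/9703 309765/9703]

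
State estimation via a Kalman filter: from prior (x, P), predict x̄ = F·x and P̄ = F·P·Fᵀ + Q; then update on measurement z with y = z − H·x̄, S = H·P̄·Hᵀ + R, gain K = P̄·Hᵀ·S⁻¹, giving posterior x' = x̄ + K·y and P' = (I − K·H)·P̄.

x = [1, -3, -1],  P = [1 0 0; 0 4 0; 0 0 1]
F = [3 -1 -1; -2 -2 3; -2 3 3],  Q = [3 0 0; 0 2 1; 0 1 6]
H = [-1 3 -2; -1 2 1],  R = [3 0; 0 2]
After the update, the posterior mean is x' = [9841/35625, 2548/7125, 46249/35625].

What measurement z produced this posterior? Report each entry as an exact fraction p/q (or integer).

x̄ = F·x = [7, 1, -14]
P̄ = F·P·Fᵀ + Q = [17 -1 -21; -1 31 -10; -21 -10 55]
S = H·P̄·Hᵀ + R = [561 87; 87 204]
K = P̄·Hᵀ·S⁻¹ = [2656/35625 -2706/11875; 1243/7125 1321/7125; -9716/35625 4641/11875]
x' − x̄ = [-239534/35625, -4577/7125, 544999/35625] = K·y
y = (KᵀK)⁻¹·Kᵀ·(x' − x̄) = [-26, 21]
z = y + H·x̄ = [-26, 21] + [24, -19] = [-2, 2]

z = [-2, 2]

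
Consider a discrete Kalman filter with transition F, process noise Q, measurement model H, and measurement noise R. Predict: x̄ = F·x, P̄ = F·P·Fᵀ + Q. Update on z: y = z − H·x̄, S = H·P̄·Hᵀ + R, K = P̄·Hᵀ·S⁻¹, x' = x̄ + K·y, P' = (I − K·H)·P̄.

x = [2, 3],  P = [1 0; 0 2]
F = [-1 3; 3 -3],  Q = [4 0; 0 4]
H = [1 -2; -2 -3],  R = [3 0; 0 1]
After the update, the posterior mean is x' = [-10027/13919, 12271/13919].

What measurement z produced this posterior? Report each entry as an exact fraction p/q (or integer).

x̄ = F·x = [7, -3]
P̄ = F·P·Fᵀ + Q = [23 -21; -21 31]
S = H·P̄·Hᵀ + R = [234 119; 119 120]
K = P̄·Hᵀ·S⁻¹ = [5777/13919 -3757/13919; -3891/13919 -2057/13919]
x' − x̄ = [-107460/13919, 54028/13919] = K·y
y = (KᵀK)⁻¹·Kᵀ·(x' − x̄) = [-16, 4]
z = y + H·x̄ = [-16, 4] + [13, -5] = [-3, -1]

z = [-3, -1]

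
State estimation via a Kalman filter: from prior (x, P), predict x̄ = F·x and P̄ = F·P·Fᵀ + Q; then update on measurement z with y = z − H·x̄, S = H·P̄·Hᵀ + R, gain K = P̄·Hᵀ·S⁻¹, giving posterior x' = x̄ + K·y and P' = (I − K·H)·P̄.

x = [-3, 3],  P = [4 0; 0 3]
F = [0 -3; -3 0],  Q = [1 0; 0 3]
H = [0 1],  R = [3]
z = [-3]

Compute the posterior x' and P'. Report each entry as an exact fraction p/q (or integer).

x' = [-9, -15/7]
P' = [28 0; 0 39/14]

x̄ = F·x = [-9, 9]
P̄ = F·P·Fᵀ + Q = [28 0; 0 39]
y = z − H·x̄ = [-12]
S = H·P̄·Hᵀ + R = [42]
K = P̄·Hᵀ·S⁻¹ = [0; 13/14]
x' = x̄ + K·y = [-9, -15/7]
P' = (I − K·H)·P̄ = [28 0; 0 39/14]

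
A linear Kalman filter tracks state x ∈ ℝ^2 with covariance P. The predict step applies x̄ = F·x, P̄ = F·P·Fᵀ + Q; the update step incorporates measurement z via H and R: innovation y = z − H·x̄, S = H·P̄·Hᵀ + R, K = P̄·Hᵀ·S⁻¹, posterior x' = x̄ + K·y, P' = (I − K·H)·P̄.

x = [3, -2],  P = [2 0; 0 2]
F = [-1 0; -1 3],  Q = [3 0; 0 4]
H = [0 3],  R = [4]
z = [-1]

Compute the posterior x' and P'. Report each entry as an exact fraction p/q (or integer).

x' = [-126/55, -27/55]
P' = [266/55 2/55; 2/55 24/55]

x̄ = F·x = [-3, -9]
P̄ = F·P·Fᵀ + Q = [5 2; 2 24]
y = z − H·x̄ = [26]
S = H·P̄·Hᵀ + R = [220]
K = P̄·Hᵀ·S⁻¹ = [3/110; 18/55]
x' = x̄ + K·y = [-126/55, -27/55]
P' = (I − K·H)·P̄ = [266/55 2/55; 2/55 24/55]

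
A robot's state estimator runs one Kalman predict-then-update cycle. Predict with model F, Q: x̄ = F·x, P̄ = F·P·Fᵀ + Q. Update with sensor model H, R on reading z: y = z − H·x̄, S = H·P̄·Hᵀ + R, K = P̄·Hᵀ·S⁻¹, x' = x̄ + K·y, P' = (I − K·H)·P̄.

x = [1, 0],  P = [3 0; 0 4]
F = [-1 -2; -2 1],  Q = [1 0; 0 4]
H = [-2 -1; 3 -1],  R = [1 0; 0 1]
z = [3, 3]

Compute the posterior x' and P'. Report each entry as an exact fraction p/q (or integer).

x' = [-19/10205, -30398/10205]
P' = [812/10205 394/10205; 394/10205 5168/10205]

x̄ = F·x = [-1, -2]
P̄ = F·P·Fᵀ + Q = [20 -2; -2 20]
y = z − H·x̄ = [-1, 4]
S = H·P̄·Hᵀ + R = [93 -98; -98 213]
K = P̄·Hᵀ·S⁻¹ = [-2018/10205 2042/10205; -5956/10205 -3986/10205]
x' = x̄ + K·y = [-19/10205, -30398/10205]
P' = (I − K·H)·P̄ = [812/10205 394/10205; 394/10205 5168/10205]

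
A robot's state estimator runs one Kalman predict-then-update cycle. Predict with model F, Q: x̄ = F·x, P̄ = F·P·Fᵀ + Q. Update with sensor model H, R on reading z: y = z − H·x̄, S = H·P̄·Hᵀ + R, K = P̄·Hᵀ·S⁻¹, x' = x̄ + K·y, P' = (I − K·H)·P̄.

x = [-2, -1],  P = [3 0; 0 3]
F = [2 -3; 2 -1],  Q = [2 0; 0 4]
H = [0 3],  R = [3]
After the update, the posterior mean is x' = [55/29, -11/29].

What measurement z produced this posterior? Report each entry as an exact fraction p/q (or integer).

z = [-1]

x̄ = F·x = [-1, -3]
P̄ = F·P·Fᵀ + Q = [41 21; 21 19]
S = H·P̄·Hᵀ + R = [174]
K = P̄·Hᵀ·S⁻¹ = [21/58; 19/58]
x' − x̄ = [84/29, 76/29] = K·y
y = (KᵀK)⁻¹·Kᵀ·(x' − x̄) = [8]
z = y + H·x̄ = [8] + [-9] = [-1]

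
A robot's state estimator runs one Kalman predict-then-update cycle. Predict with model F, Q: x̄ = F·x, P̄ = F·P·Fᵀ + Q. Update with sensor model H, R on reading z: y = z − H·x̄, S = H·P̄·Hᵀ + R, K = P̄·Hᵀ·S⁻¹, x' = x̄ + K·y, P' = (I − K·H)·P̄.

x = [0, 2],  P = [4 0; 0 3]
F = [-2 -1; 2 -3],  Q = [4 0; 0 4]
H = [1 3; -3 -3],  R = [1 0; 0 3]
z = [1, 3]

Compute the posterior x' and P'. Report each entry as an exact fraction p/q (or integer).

x̄ = F·x = [-2, -6]
P̄ = F·P·Fᵀ + Q = [23 -7; -7 47]
y = z − H·x̄ = [21, -21]
S = H·P̄·Hᵀ + R = [405 -408; -408 507]
K = P̄·Hᵀ·S⁻¹ = [-6190/12957 -6208/12957; 6326/12957 2024/12957]
x' = x̄ + K·y = [-1216/617, 600/617]
P' = (I − K·H)·P̄ = [12407/12957 -6199/12957; -6199/12957 4175/12957]

x' = [-1216/617, 600/617]
P' = [12407/12957 -6199/12957; -6199/12957 4175/12957]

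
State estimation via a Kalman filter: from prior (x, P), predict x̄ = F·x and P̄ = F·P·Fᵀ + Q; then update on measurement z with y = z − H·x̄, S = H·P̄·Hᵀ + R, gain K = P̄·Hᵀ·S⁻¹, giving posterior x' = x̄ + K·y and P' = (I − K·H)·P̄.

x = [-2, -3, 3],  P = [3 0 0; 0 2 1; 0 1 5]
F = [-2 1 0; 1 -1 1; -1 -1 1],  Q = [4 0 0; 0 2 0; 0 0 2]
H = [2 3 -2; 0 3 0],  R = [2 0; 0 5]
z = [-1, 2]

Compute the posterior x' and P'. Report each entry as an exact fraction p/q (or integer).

x̄ = F·x = [1, 4, 8]
P̄ = F·P·Fᵀ + Q = [18 -7 5; -7 10 2; 5 2 10]
y = z − H·x̄ = [1, -10]
S = H·P̄·Hᵀ + R = [56 36; 36 95]
K = P̄·Hᵀ·S⁻¹ = [1231/4024 -339/1006; 15/1006 156/503; -149/1006 60/503]
x' = x̄ + K·y = [18815/4024, 919/1006, 6699/1006]
P' = (I − K·H)·P̄ = [37801/4024 -565/1006 8295/1006; -565/1006 260/503 100/503; 8295/1006 100/503 4372/503]

x' = [18815/4024, 919/1006, 6699/1006]
P' = [37801/4024 -565/1006 8295/1006; -565/1006 260/503 100/503; 8295/1006 100/503 4372/503]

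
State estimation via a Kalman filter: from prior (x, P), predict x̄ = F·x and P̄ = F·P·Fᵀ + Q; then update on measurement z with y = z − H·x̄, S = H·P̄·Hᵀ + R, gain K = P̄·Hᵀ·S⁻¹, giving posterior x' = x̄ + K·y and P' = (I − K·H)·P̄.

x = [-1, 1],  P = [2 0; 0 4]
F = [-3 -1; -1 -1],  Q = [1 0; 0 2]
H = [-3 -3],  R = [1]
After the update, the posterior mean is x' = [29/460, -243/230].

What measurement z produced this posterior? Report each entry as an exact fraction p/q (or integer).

x̄ = F·x = [2, 0]
P̄ = F·P·Fᵀ + Q = [23 10; 10 8]
S = H·P̄·Hᵀ + R = [460]
K = P̄·Hᵀ·S⁻¹ = [-99/460; -27/230]
x' − x̄ = [-891/460, -243/230] = K·y
y = (KᵀK)⁻¹·Kᵀ·(x' − x̄) = [9]
z = y + H·x̄ = [9] + [-6] = [3]

z = [3]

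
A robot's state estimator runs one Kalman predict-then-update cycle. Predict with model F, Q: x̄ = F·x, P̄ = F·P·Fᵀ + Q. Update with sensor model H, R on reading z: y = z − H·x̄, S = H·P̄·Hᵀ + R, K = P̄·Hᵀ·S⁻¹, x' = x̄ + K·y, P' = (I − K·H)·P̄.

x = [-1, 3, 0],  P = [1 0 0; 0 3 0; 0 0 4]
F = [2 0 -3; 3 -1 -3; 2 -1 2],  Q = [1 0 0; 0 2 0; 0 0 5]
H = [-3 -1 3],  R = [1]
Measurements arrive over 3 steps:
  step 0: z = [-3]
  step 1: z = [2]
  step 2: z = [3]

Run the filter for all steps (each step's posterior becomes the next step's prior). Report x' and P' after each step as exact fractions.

step 0: x̄ = F·x = [-2, -6, -5]
step 0: P̄ = F·P·Fᵀ + Q = [41 42 -20; 42 50 -15; -20 -15 28]
step 0: y = z − H·x̄ = [0]
step 0: S = H·P̄·Hᵀ + R = [1374]
step 0: K = P̄·Hᵀ·S⁻¹ = [-75/458; -221/1374; 53/458]
step 0: x' = x̄ + K·y = [-2, -6, -5]
step 0: P' = (I − K·H)·P̄ = [1903/458 2661/458 2765/458; 2661/458 19859/1374 4843/458; 2765/458 4843/458 4397/458]
step 1: x̄ = F·x = [11, 15, -8]
step 1: P̄ = F·P·Fᵀ + Q = [14463/458 18723/458 -15093/458; 18723/458 82673/1374 -50419/1374; -15093/458 -50419/1374 78641/1374]
step 1: y = z − H·x̄ = [74]
step 1: S = H·P̄·Hᵀ + R = [2636867/1374]
step 1: K = P̄·Hᵀ·S⁻¹ = [-322173/2636867; -402437/2636867; 422179/2636867]
step 1: x' = x̄ + K·y = [5164735/2636867, 9772667/2636867, 10146310/2636867]
step 1: P' = (I − K·H)·P̄ = [7726041/2636867 13432203/2636867 12096051/2636867; 13432203/2636867 40787603/2636867 26893925/2636867; 12096051/2636867 26893925/2636867 21201419/2636867]
step 2: x̄ = F·x = [-20109460/2636867, -24717392/2636867, 20849423/2636867]
step 2: P̄ = F·P·Fᵀ + Q = [79201190/2636867 109545621/2636867 -66679083/2636867; 109545621/2636867 169449891/2636867 -80331755/2636867; -66679083/2636867 -80331755/2636867 105145674/2636867]
step 2: y = z − H·x̄ = [-139683440/2636867]
step 2: S = H·P̄·Hᵀ + R = [4170696284/2636867]
step 2: K = P̄·Hᵀ·S⁻¹ = [-136796610/1042674071; -739082019/4170696284; 297903013/2085348142]
step 2: x' = x̄ + K·y = [-705151780/1042674071, 14106124/1042674071, 353864619/1042674071]
step 2: P' = (I − K·H)·P̄ = [2930666270/1042674071 4974260703/1042674071 4543154301/1042674071; 4974260703/1042674071 60860786649/4170696284 19968805511/2085348142; 4543154301/1042674071 19968805511/2085348142 7920939055/1042674071]

step 0: x' = [-2, -6, -5], P' = [1903/458 2661/458 2765/458; 2661/458 19859/1374 4843/458; 2765/458 4843/458 4397/458]
step 1: x' = [5164735/2636867, 9772667/2636867, 10146310/2636867], P' = [7726041/2636867 13432203/2636867 12096051/2636867; 13432203/2636867 40787603/2636867 26893925/2636867; 12096051/2636867 26893925/2636867 21201419/2636867]
step 2: x' = [-705151780/1042674071, 14106124/1042674071, 353864619/1042674071], P' = [2930666270/1042674071 4974260703/1042674071 4543154301/1042674071; 4974260703/1042674071 60860786649/4170696284 19968805511/2085348142; 4543154301/1042674071 19968805511/2085348142 7920939055/1042674071]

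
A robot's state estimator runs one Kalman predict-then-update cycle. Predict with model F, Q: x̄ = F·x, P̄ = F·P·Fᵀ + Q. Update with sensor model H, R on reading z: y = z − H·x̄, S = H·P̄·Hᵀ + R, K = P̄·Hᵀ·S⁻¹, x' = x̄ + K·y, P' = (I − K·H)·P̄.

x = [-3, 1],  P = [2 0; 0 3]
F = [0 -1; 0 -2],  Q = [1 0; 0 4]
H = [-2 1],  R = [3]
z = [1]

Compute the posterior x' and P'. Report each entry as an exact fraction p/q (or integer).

x̄ = F·x = [-1, -2]
P̄ = F·P·Fᵀ + Q = [4 6; 6 16]
y = z − H·x̄ = [1]
S = H·P̄·Hᵀ + R = [11]
K = P̄·Hᵀ·S⁻¹ = [-2/11; 4/11]
x' = x̄ + K·y = [-13/11, -18/11]
P' = (I − K·H)·P̄ = [40/11 74/11; 74/11 160/11]

x' = [-13/11, -18/11]
P' = [40/11 74/11; 74/11 160/11]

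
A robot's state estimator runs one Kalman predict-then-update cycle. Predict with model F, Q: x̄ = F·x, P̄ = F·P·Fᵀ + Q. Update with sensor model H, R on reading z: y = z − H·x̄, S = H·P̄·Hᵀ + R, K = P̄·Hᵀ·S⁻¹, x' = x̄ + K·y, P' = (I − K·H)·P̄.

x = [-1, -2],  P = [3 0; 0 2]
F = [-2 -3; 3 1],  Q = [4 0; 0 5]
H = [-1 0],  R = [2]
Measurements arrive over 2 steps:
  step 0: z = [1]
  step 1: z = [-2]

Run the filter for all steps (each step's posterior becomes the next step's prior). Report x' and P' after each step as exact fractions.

step 0: x̄ = F·x = [8, -5]
step 0: P̄ = F·P·Fᵀ + Q = [34 -24; -24 34]
step 0: y = z − H·x̄ = [9]
step 0: S = H·P̄·Hᵀ + R = [36]
step 0: K = P̄·Hᵀ·S⁻¹ = [-17/18; 2/3]
step 0: x' = x̄ + K·y = [-1/2, 1]
step 0: P' = (I − K·H)·P̄ = [17/9 -4/3; -4/3 18]
step 1: x̄ = F·x = [-2, -1/2]
step 1: P̄ = F·P·Fᵀ + Q = [1418/9 -152/3; -152/3 32]
step 1: y = z − H·x̄ = [-4]
step 1: S = H·P̄·Hᵀ + R = [1436/9]
step 1: K = P̄·Hᵀ·S⁻¹ = [-709/718; 114/359]
step 1: x' = x̄ + K·y = [700/359, -1271/718]
step 1: P' = (I − K·H)·P̄ = [709/359 -228/359; -228/359 5712/359]

step 0: x' = [-1/2, 1], P' = [17/9 -4/3; -4/3 18]
step 1: x' = [700/359, -1271/718], P' = [709/359 -228/359; -228/359 5712/359]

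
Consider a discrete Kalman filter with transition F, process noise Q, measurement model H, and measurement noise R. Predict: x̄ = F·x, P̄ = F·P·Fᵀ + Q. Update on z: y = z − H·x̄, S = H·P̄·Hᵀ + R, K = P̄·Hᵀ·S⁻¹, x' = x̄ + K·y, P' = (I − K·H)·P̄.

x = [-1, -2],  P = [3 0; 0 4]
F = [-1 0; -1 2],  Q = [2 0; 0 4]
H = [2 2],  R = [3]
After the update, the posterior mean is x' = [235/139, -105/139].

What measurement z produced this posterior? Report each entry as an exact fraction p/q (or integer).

z = [2]

x̄ = F·x = [1, -3]
P̄ = F·P·Fᵀ + Q = [5 3; 3 23]
S = H·P̄·Hᵀ + R = [139]
K = P̄·Hᵀ·S⁻¹ = [16/139; 52/139]
x' − x̄ = [96/139, 312/139] = K·y
y = (KᵀK)⁻¹·Kᵀ·(x' − x̄) = [6]
z = y + H·x̄ = [6] + [-4] = [2]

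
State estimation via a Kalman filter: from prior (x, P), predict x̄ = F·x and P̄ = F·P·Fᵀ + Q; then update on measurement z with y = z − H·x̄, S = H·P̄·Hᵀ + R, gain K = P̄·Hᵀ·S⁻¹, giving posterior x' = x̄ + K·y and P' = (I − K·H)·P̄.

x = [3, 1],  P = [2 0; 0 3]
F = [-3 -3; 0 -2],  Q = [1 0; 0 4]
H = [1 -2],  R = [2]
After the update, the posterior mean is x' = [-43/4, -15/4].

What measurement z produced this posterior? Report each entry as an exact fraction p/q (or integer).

x̄ = F·x = [-12, -2]
P̄ = F·P·Fᵀ + Q = [46 18; 18 16]
S = H·P̄·Hᵀ + R = [40]
K = P̄·Hᵀ·S⁻¹ = [1/4; -7/20]
x' − x̄ = [5/4, -7/4] = K·y
y = (KᵀK)⁻¹·Kᵀ·(x' − x̄) = [5]
z = y + H·x̄ = [5] + [-8] = [-3]

z = [-3]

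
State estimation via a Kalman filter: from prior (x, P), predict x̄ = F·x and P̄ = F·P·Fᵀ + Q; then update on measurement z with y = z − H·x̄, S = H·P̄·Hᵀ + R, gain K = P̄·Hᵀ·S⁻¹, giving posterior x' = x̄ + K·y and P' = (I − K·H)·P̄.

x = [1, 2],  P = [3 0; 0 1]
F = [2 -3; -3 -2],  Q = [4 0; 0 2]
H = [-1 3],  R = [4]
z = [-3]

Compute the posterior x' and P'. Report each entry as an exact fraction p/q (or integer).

x' = [-1223/199, -616/199]
P' = [6229/398 1995/398; 1995/398 813/398]

x̄ = F·x = [-4, -7]
P̄ = F·P·Fᵀ + Q = [25 -12; -12 33]
y = z − H·x̄ = [14]
S = H·P̄·Hᵀ + R = [398]
K = P̄·Hᵀ·S⁻¹ = [-61/398; 111/398]
x' = x̄ + K·y = [-1223/199, -616/199]
P' = (I − K·H)·P̄ = [6229/398 1995/398; 1995/398 813/398]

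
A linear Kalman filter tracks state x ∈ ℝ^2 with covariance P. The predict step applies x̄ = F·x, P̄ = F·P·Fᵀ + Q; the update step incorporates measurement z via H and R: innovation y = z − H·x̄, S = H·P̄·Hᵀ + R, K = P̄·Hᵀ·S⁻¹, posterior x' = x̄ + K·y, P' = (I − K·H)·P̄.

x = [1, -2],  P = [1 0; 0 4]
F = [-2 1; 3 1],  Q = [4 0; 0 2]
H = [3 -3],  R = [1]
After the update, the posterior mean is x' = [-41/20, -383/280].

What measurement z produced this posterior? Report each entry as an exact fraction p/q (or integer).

x̄ = F·x = [-4, 1]
P̄ = F·P·Fᵀ + Q = [12 -2; -2 15]
S = H·P̄·Hᵀ + R = [280]
K = P̄·Hᵀ·S⁻¹ = [3/20; -51/280]
x' − x̄ = [39/20, -663/280] = K·y
y = (KᵀK)⁻¹·Kᵀ·(x' − x̄) = [13]
z = y + H·x̄ = [13] + [-15] = [-2]

z = [-2]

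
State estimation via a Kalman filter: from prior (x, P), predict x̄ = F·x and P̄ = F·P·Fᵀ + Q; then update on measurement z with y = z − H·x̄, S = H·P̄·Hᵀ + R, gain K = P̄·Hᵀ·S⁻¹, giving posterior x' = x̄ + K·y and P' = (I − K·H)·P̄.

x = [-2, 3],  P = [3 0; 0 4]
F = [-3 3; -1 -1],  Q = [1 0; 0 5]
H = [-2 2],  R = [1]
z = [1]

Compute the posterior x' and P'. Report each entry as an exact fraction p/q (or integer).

x̄ = F·x = [15, -1]
P̄ = F·P·Fᵀ + Q = [64 -3; -3 12]
y = z − H·x̄ = [33]
S = H·P̄·Hᵀ + R = [329]
K = P̄·Hᵀ·S⁻¹ = [-134/329; 30/329]
x' = x̄ + K·y = [513/329, 661/329]
P' = (I − K·H)·P̄ = [3100/329 3033/329; 3033/329 3048/329]

x' = [513/329, 661/329]
P' = [3100/329 3033/329; 3033/329 3048/329]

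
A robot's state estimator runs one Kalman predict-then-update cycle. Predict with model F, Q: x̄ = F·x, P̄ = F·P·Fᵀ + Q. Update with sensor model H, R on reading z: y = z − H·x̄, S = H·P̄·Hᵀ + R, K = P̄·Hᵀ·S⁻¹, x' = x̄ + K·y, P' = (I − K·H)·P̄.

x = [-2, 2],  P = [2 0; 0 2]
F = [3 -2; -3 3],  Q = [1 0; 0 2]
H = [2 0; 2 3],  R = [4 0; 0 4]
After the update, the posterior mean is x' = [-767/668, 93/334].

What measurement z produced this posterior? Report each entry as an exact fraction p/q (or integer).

x̄ = F·x = [-10, 12]
P̄ = F·P·Fᵀ + Q = [27 -30; -30 38]
S = H·P̄·Hᵀ + R = [112 -72; -72 94]
K = P̄·Hᵀ·S⁻¹ = [621/1336 -9/334; -219/668 54/167]
x' − x̄ = [5913/668, -3915/334] = K·y
y = (KᵀK)⁻¹·Kᵀ·(x' − x̄) = [18, -18]
z = y + H·x̄ = [18, -18] + [-20, 16] = [-2, -2]

z = [-2, -2]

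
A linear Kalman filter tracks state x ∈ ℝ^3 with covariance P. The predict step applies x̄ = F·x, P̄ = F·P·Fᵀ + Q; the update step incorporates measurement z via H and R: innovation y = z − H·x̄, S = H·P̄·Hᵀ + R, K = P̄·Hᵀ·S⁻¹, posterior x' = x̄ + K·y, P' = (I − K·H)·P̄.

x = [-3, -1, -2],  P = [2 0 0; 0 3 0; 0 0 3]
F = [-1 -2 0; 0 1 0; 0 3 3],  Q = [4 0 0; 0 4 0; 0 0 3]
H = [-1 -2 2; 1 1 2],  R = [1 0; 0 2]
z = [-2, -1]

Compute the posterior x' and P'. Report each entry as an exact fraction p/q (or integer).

x̄ = F·x = [5, -1, -9]
P̄ = F·P·Fᵀ + Q = [18 -6 -18; -6 7 9; -18 9 57]
y = z − H·x̄ = [19, 13]
S = H·P̄·Hᵀ + R = [251 196; 196 207]
K = P̄·Hᵀ·S⁻¹ = [-3990/13541 2208/13541; -1654/13541 2809/13541; 3018/13541 4011/13541]
x' = x̄ + K·y = [20599/13541, -8450/13541, -12384/13541]
P' = (I − K·H)·P̄ = [129150/13541 -83298/13541 -20718/13541; -83298/13541 57956/13541 15480/13541; -20718/13541 15480/13541 6630/13541]

x' = [20599/13541, -8450/13541, -12384/13541]
P' = [129150/13541 -83298/13541 -20718/13541; -83298/13541 57956/13541 15480/13541; -20718/13541 15480/13541 6630/13541]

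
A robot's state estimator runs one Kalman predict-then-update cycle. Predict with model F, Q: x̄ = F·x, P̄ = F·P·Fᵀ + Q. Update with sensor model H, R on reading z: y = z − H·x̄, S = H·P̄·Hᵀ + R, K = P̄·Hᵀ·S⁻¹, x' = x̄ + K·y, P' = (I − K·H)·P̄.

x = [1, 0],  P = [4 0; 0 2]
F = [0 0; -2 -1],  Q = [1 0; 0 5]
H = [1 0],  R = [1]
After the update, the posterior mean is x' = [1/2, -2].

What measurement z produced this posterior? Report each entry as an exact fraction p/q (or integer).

z = [1]

x̄ = F·x = [0, -2]
P̄ = F·P·Fᵀ + Q = [1 0; 0 23]
S = H·P̄·Hᵀ + R = [2]
K = P̄·Hᵀ·S⁻¹ = [1/2; 0]
x' − x̄ = [1/2, 0] = K·y
y = (KᵀK)⁻¹·Kᵀ·(x' − x̄) = [1]
z = y + H·x̄ = [1] + [0] = [1]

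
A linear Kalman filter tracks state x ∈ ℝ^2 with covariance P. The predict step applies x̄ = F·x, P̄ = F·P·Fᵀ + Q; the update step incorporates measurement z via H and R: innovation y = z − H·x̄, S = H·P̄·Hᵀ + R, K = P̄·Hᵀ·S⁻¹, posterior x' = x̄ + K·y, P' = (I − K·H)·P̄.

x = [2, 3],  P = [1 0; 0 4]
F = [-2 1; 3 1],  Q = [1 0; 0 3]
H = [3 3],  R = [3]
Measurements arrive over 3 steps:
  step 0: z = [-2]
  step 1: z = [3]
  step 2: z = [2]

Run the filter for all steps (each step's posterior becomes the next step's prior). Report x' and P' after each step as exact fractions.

step 0: x̄ = F·x = [-1, 9]
step 0: P̄ = F·P·Fᵀ + Q = [9 -2; -2 16]
step 0: y = z − H·x̄ = [-26]
step 0: S = H·P̄·Hᵀ + R = [192]
step 0: K = P̄·Hᵀ·S⁻¹ = [7/64; 7/32]
step 0: x' = x̄ + K·y = [-123/32, 53/16]
step 0: P' = (I − K·H)·P̄ = [429/64 -211/32; -211/32 109/16]
step 1: x̄ = F·x = [11, -263/32]
step 1: P̄ = F·P·Fᵀ + Q = [61 -40; -40 1957/64]
step 1: y = z − H·x̄ = [-171/32]
step 1: S = H·P̄·Hᵀ + R = [6861/64]
step 1: K = P̄·Hᵀ·S⁻¹ = [1344/2287; -603/2287]
step 1: x' = x̄ + K·y = [17975/2287, -15574/2287]
step 1: P' = (I − K·H)·P̄ = [54835/2287 -53491/2287; -53491/2287 52888/2287]
step 2: x̄ = F·x = [-51524/2287, 38351/2287]
step 2: P̄ = F·P·Fᵀ + Q = [488479/2287 -329613/2287; -329613/2287 232318/2287]
step 2: y = z − H·x̄ = [44093/2287]
step 2: S = H·P̄·Hᵀ + R = [561000/2287]
step 2: K = P̄·Hᵀ·S⁻¹ = [79433/93500; -1769/3400]
step 2: x' = x̄ + K·y = [-575013/93500, 22909/3400]
step 2: P' = (I − K·H)·P̄ = [1708609/46750 -60687/1700; -60687/1700 23921/680]

step 0: x' = [-123/32, 53/16], P' = [429/64 -211/32; -211/32 109/16]
step 1: x' = [17975/2287, -15574/2287], P' = [54835/2287 -53491/2287; -53491/2287 52888/2287]
step 2: x' = [-575013/93500, 22909/3400], P' = [1708609/46750 -60687/1700; -60687/1700 23921/680]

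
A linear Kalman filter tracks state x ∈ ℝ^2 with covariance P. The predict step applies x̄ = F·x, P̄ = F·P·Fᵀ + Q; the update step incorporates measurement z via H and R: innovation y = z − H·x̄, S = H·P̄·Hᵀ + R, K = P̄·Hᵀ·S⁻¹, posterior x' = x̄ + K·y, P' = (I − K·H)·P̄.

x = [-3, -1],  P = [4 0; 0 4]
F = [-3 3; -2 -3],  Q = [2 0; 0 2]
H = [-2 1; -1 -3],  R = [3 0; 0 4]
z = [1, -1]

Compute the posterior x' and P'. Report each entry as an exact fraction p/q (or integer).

x̄ = F·x = [6, 9]
P̄ = F·P·Fᵀ + Q = [74 -12; -12 54]
y = z − H·x̄ = [4, 32]
S = H·P̄·Hᵀ + R = [401 -74; -74 492]
K = P̄·Hᵀ·S⁻¹ = [-20383/47954 -13539/95908; 6819/47954 -27189/95908]
x' = x̄ + K·y = [-5216/23977, 11919/23977]
P' = (I − K·H)·P̄ = [30075/47954 -999/47954; -999/47954 18459/47954]

x' = [-5216/23977, 11919/23977]
P' = [30075/47954 -999/47954; -999/47954 18459/47954]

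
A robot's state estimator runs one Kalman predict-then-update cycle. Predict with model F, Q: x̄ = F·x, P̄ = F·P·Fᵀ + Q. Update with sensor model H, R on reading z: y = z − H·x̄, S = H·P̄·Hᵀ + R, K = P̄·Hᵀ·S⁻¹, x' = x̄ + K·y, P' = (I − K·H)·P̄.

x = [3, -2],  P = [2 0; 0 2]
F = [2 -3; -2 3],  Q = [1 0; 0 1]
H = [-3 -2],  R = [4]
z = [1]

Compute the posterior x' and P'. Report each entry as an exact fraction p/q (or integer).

x̄ = F·x = [12, -12]
P̄ = F·P·Fᵀ + Q = [27 -26; -26 27]
y = z − H·x̄ = [13]
S = H·P̄·Hᵀ + R = [43]
K = P̄·Hᵀ·S⁻¹ = [-29/43; 24/43]
x' = x̄ + K·y = [139/43, -204/43]
P' = (I − K·H)·P̄ = [320/43 -422/43; -422/43 585/43]

x' = [139/43, -204/43]
P' = [320/43 -422/43; -422/43 585/43]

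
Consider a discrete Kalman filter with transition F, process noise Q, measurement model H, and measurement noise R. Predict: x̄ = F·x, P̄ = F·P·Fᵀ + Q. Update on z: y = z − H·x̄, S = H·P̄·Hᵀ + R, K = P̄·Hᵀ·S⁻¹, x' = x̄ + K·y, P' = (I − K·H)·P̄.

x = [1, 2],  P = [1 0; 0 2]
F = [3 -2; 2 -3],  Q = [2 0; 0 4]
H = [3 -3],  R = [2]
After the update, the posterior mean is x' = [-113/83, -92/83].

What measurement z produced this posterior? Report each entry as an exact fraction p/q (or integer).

z = [-1]

x̄ = F·x = [-1, -4]
P̄ = F·P·Fᵀ + Q = [19 18; 18 26]
S = H·P̄·Hᵀ + R = [83]
K = P̄·Hᵀ·S⁻¹ = [3/83; -24/83]
x' − x̄ = [-30/83, 240/83] = K·y
y = (KᵀK)⁻¹·Kᵀ·(x' − x̄) = [-10]
z = y + H·x̄ = [-10] + [9] = [-1]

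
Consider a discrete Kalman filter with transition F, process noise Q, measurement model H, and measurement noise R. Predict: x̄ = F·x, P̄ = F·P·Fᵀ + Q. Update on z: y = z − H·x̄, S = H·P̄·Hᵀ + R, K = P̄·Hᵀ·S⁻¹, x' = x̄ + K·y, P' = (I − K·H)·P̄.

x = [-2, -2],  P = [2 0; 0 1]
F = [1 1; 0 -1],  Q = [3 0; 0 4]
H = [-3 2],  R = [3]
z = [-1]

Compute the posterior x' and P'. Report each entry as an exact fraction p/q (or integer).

x̄ = F·x = [-4, 2]
P̄ = F·P·Fᵀ + Q = [6 -1; -1 5]
y = z − H·x̄ = [-17]
S = H·P̄·Hᵀ + R = [89]
K = P̄·Hᵀ·S⁻¹ = [-20/89; 13/89]
x' = x̄ + K·y = [-16/89, -43/89]
P' = (I − K·H)·P̄ = [134/89 171/89; 171/89 276/89]

x' = [-16/89, -43/89]
P' = [134/89 171/89; 171/89 276/89]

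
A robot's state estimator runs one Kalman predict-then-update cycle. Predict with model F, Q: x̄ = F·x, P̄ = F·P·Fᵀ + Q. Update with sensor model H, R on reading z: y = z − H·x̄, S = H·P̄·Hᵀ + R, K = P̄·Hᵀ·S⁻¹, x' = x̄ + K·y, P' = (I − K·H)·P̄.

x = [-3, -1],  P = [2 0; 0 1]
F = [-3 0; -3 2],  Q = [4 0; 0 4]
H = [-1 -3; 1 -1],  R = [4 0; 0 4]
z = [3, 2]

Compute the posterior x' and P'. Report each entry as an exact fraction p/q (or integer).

x̄ = F·x = [9, 7]
P̄ = F·P·Fᵀ + Q = [22 18; 18 26]
y = z − H·x̄ = [33, 0]
S = H·P̄·Hᵀ + R = [368 20; 20 16]
K = P̄·Hᵀ·S⁻¹ = [-81/343 187/343; -86/343 -64/343]
x' = x̄ + K·y = [414/343, -437/343]
P' = (I − K·H)·P̄ = [642/343 -106/343; -106/343 150/343]

x' = [414/343, -437/343]
P' = [642/343 -106/343; -106/343 150/343]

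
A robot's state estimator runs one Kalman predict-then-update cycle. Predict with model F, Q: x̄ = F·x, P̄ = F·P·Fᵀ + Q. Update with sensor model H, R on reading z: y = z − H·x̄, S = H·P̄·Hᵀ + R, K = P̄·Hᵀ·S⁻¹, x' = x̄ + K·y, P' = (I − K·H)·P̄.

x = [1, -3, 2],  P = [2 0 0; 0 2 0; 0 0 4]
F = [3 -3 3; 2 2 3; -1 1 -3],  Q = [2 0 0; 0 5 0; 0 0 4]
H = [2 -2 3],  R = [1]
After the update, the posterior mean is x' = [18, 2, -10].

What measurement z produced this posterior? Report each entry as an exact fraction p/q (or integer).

x̄ = F·x = [18, 2, -10]
P̄ = F·P·Fᵀ + Q = [74 36 -48; 36 57 -36; -48 -36 44]
S = H·P̄·Hᵀ + R = [489]
K = P̄·Hᵀ·S⁻¹ = [-68/489; -50/163; 36/163]
x' − x̄ = [0, 0, 0] = K·y
y = (KᵀK)⁻¹·Kᵀ·(x' − x̄) = [0]
z = y + H·x̄ = [0] + [2] = [2]

z = [2]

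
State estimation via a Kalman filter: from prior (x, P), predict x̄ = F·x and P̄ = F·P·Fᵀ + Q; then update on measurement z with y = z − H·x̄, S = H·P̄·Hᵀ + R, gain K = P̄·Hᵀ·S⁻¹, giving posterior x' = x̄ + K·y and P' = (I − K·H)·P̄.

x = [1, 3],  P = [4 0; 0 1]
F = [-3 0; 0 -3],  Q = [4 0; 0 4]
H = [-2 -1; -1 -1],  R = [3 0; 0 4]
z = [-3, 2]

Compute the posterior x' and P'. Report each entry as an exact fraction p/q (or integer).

x̄ = F·x = [-3, -9]
P̄ = F·P·Fᵀ + Q = [40 0; 0 13]
y = z − H·x̄ = [-18, -10]
S = H·P̄·Hᵀ + R = [176 93; 93 57]
K = P̄·Hᵀ·S⁻¹ = [-280/461 400/1383; 156/461 -1079/1383]
x' = x̄ + K·y = [6971/1383, -10081/1383]
P' = (I − K·H)·P̄ = [4120/1383 -5720/1383; -5720/1383 10036/1383]

x' = [6971/1383, -10081/1383]
P' = [4120/1383 -5720/1383; -5720/1383 10036/1383]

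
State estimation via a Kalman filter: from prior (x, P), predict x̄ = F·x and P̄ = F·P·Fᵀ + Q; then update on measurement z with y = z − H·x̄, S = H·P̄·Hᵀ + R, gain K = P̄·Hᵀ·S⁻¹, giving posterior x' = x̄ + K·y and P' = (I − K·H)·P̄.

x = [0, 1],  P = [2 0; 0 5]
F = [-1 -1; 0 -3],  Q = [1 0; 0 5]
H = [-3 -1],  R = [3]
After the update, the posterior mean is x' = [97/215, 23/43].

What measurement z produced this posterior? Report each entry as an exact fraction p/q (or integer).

z = [-2]

x̄ = F·x = [-1, -3]
P̄ = F·P·Fᵀ + Q = [8 15; 15 50]
S = H·P̄·Hᵀ + R = [215]
K = P̄·Hᵀ·S⁻¹ = [-39/215; -19/43]
x' − x̄ = [312/215, 152/43] = K·y
y = (KᵀK)⁻¹·Kᵀ·(x' − x̄) = [-8]
z = y + H·x̄ = [-8] + [6] = [-2]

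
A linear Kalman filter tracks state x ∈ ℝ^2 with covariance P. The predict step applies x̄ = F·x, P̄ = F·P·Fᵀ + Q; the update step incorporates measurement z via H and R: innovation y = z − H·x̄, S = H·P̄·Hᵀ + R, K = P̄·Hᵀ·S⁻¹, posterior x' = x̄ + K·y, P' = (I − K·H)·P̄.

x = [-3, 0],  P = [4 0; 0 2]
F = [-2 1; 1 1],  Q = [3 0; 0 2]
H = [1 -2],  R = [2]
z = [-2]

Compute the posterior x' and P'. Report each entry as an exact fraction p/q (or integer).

x̄ = F·x = [6, -3]
P̄ = F·P·Fᵀ + Q = [21 -6; -6 8]
y = z − H·x̄ = [-14]
S = H·P̄·Hᵀ + R = [79]
K = P̄·Hᵀ·S⁻¹ = [33/79; -22/79]
x' = x̄ + K·y = [12/79, 71/79]
P' = (I − K·H)·P̄ = [570/79 252/79; 252/79 148/79]

x' = [12/79, 71/79]
P' = [570/79 252/79; 252/79 148/79]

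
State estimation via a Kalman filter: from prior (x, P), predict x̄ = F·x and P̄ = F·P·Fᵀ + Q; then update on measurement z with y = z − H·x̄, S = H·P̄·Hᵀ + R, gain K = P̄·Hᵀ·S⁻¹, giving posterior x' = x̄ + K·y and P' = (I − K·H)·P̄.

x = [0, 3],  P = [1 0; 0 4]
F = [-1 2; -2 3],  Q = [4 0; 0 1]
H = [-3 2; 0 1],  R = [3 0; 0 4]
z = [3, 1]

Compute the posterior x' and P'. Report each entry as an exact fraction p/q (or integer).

x̄ = F·x = [6, 9]
P̄ = F·P·Fᵀ + Q = [21 26; 26 41]
y = z − H·x̄ = [3, -8]
S = H·P̄·Hᵀ + R = [44 4; 4 45]
K = P̄·Hᵀ·S⁻¹ = [-599/1964 297/491; 4/491 447/491]
x' = x̄ + K·y = [483/1964, 855/491]
P' = (I − K·H)·P̄ = [3767/1964 1188/491; 1188/491 1788/491]

x' = [483/1964, 855/491]
P' = [3767/1964 1188/491; 1188/491 1788/491]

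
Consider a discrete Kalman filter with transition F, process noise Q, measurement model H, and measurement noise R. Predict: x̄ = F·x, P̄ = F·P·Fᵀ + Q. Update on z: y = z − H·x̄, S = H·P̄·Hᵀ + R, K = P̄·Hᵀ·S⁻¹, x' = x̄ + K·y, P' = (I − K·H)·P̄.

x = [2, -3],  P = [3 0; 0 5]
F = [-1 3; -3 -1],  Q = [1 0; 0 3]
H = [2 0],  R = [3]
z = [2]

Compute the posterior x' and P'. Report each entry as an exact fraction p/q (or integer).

x̄ = F·x = [-11, -3]
P̄ = F·P·Fᵀ + Q = [49 -6; -6 35]
y = z − H·x̄ = [24]
S = H·P̄·Hᵀ + R = [199]
K = P̄·Hᵀ·S⁻¹ = [98/199; -12/199]
x' = x̄ + K·y = [163/199, -885/199]
P' = (I − K·H)·P̄ = [147/199 -18/199; -18/199 6821/199]

x' = [163/199, -885/199]
P' = [147/199 -18/199; -18/199 6821/199]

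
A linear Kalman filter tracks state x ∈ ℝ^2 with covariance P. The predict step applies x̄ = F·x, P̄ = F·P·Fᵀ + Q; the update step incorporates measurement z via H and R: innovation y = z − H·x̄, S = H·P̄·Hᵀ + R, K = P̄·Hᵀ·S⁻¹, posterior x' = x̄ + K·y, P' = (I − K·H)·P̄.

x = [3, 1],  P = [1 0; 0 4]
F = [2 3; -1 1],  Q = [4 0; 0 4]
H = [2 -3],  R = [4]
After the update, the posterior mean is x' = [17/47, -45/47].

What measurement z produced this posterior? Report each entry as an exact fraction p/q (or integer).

x̄ = F·x = [9, -2]
P̄ = F·P·Fᵀ + Q = [44 10; 10 9]
S = H·P̄·Hᵀ + R = [141]
K = P̄·Hᵀ·S⁻¹ = [58/141; -7/141]
x' − x̄ = [-406/47, 49/47] = K·y
y = (KᵀK)⁻¹·Kᵀ·(x' − x̄) = [-21]
z = y + H·x̄ = [-21] + [24] = [3]

z = [3]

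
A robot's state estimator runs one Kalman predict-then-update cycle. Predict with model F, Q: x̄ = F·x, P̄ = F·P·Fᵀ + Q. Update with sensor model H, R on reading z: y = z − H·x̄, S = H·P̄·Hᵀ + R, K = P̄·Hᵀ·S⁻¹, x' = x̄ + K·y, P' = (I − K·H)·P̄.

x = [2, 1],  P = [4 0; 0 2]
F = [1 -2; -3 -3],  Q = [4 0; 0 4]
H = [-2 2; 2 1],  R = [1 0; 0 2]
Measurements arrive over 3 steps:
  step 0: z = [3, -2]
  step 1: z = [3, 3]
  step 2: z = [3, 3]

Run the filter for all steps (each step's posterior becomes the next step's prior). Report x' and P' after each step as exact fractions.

step 0: x̄ = F·x = [0, -9]
step 0: P̄ = F·P·Fᵀ + Q = [16 0; 0 58]
step 0: y = z − H·x̄ = [21, 7]
step 0: S = H·P̄·Hᵀ + R = [297 52; 52 124]
step 0: K = P̄·Hᵀ·S⁻¹ = [-1408/8531 2792/8531; 2842/8531 5597/17062]
step 0: x' = x̄ + K·y = [-10024/8531, 4985/17062]
step 0: P' = (I − K·H)·P̄ = [2096/8531 1392/8531; 1392/8531 2813/8531]
step 1: x̄ = F·x = [-15009/8531, 45189/17062]
step 1: P̄ = F·P·Fᵀ + Q = [41904/8531 14766/8531; 14766/8531 103361/8531]
step 1: y = z − H·x̄ = [-49614/8531, 66033/17062]
step 1: S = H·P̄·Hᵀ + R = [471463/8531 68638/8531; 68638/8531 347103/8531]
step 1: K = P̄·Hᵀ·S⁻¹ = [-600288/3726059 1176870/3726059; 115852/351515 111673/351515]
step 1: x' = x̄ + K·y = [1490376/3726059, 689424/351515]
step 1: P' = (I − K·H)·P̄ = [884628/3726059 11028/70303; 11028/70303 113066/351515]
step 2: x̄ = F·x = [-65627064/18630295, -131974056/18630295]
step 2: P̄ = F·P·Fᵀ + Q = [91224632/18630295 31452828/18630295; 31452828/18630295 220865482/18630295]
step 2: y = z − H·x̄ = [188584869/18630295, 319119069/18630295]
step 2: S = H·P̄·Hᵀ + R = [1015368127/18630295 139738092/18630295; 139738092/18630295 748835912/18630295]
step 2: K = P̄·Hᵀ·S⁻¹ = [-801173686/4970515651 3138626659/9941031302; 1637281895/4970515651 6312187841/19882062604]
step 2: x' = x̄ + K·y = [2523655725/9941031302, 33573780255/19882062604]
step 2: P' = (I − K·H)·P̄ = [1179737834/4970515651 779150991/4970515651; 779150991/4970515651 3195583877/9941031302]

step 0: x' = [-10024/8531, 4985/17062], P' = [2096/8531 1392/8531; 1392/8531 2813/8531]
step 1: x' = [1490376/3726059, 689424/351515], P' = [884628/3726059 11028/70303; 11028/70303 113066/351515]
step 2: x' = [2523655725/9941031302, 33573780255/19882062604], P' = [1179737834/4970515651 779150991/4970515651; 779150991/4970515651 3195583877/9941031302]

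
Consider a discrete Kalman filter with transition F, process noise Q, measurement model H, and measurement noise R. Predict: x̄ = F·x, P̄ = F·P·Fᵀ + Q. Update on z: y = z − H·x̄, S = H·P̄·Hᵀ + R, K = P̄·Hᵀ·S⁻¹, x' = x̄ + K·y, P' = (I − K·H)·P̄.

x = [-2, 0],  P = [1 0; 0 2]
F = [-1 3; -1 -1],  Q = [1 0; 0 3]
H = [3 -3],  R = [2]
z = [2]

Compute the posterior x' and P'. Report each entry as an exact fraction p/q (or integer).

x' = [401/163, 293/163]
P' = [895/326 845/326; 845/326 867/326]

x̄ = F·x = [2, 2]
P̄ = F·P·Fᵀ + Q = [20 -5; -5 6]
y = z − H·x̄ = [2]
S = H·P̄·Hᵀ + R = [326]
K = P̄·Hᵀ·S⁻¹ = [75/326; -33/326]
x' = x̄ + K·y = [401/163, 293/163]
P' = (I − K·H)·P̄ = [895/326 845/326; 845/326 867/326]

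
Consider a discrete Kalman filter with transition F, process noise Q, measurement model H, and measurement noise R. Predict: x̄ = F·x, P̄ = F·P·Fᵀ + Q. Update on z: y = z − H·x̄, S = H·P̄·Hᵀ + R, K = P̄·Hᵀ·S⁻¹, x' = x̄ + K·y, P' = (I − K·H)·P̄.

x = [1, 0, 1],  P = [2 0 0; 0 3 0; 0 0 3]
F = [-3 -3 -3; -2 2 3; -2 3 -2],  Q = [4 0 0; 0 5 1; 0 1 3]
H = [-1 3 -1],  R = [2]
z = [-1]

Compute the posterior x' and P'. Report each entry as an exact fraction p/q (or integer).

x' = [-992/373, -887/373, -1310/373]
P' = [12506/373 3711/373 -1195/373; 3711/373 3196/373 5697/373; -1195/373 5697/373 18312/373]

x̄ = F·x = [-6, 1, -4]
P̄ = F·P·Fᵀ + Q = [76 -33 3; -33 52 9; 3 9 50]
y = z − H·x̄ = [-14]
S = H·P̄·Hᵀ + R = [746]
K = P̄·Hᵀ·S⁻¹ = [-89/373; 90/373; -13/373]
x' = x̄ + K·y = [-992/373, -887/373, -1310/373]
P' = (I − K·H)·P̄ = [12506/373 3711/373 -1195/373; 3711/373 3196/373 5697/373; -1195/373 5697/373 18312/373]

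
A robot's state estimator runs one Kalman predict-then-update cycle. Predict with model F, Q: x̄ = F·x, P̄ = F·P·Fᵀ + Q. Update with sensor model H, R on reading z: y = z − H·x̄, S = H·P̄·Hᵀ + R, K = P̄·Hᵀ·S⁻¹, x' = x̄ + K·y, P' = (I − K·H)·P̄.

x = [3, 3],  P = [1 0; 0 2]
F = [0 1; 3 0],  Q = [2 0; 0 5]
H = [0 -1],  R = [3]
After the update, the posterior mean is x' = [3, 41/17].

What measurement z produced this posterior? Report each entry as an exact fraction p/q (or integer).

x̄ = F·x = [3, 9]
P̄ = F·P·Fᵀ + Q = [4 0; 0 14]
S = H·P̄·Hᵀ + R = [17]
K = P̄·Hᵀ·S⁻¹ = [0; -14/17]
x' − x̄ = [0, -112/17] = K·y
y = (KᵀK)⁻¹·Kᵀ·(x' − x̄) = [8]
z = y + H·x̄ = [8] + [-9] = [-1]

z = [-1]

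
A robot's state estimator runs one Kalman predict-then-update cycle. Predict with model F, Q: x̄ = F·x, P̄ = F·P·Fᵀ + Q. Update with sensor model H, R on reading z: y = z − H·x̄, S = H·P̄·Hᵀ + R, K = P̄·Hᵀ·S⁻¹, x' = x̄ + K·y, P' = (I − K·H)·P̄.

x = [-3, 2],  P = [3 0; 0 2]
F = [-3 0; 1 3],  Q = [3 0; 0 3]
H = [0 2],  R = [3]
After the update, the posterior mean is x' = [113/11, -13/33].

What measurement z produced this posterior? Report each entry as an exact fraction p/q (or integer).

x̄ = F·x = [9, 3]
P̄ = F·P·Fᵀ + Q = [30 -9; -9 24]
S = H·P̄·Hᵀ + R = [99]
K = P̄·Hᵀ·S⁻¹ = [-2/11; 16/33]
x' − x̄ = [14/11, -112/33] = K·y
y = (KᵀK)⁻¹·Kᵀ·(x' − x̄) = [-7]
z = y + H·x̄ = [-7] + [6] = [-1]

z = [-1]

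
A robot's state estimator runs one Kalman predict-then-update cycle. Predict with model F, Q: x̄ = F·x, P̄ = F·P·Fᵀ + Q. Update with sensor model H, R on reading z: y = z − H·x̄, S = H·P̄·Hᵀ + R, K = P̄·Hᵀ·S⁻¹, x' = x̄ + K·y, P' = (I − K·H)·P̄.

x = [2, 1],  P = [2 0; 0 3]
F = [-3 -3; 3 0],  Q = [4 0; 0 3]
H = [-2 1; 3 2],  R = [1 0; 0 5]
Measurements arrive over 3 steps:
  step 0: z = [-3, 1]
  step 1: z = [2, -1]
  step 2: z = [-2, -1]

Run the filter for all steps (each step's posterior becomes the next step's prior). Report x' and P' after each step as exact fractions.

step 0: x̄ = F·x = [-9, 6]
step 0: P̄ = F·P·Fᵀ + Q = [49 -18; -18 21]
step 0: y = z − H·x̄ = [-27, 16]
step 0: S = H·P̄·Hᵀ + R = [290 -234; -234 314]
step 0: K = P̄·Hᵀ·S⁻¹ = [-5225/18152 2523/18152; 7545/18152 4929/18152]
step 0: x' = x̄ + K·y = [18075/18152, -15939/18152]
step 0: P' = (I − K·H)·P̄ = [3295/18152 1365/18152; 1365/18152 10275/18152]
step 1: x̄ = F·x = [-801/2269, 54225/18152]
step 1: P̄ = F·P·Fᵀ + Q = [54827/4538 -10485/4538; -10485/4538 84111/18152]
step 1: y = z − H·x̄ = [-30737/18152, -53689/9076]
step 1: S = H·P̄·Hᵀ + R = [1147255/18152 -552843/9076; -552843/9076 237212/2269]
step 1: K = P̄·Hᵀ·S⁻¹ = [-30546142/105178459 14018379/105178459; 40290783/105178459 25825386/105178459]
step 1: x' = x̄ + K·y = [-68331440/105178459, 93202173/105178459]
step 1: P' = (I − K·H)·P̄ = [18740597/105178459 6935052/105178459; 6935052/105178459 54160887/105178459]
step 2: x̄ = F·x = [-74612199/105178459, -204994320/105178459]
step 2: P̄ = F·P·Fᵀ + Q = [1201658128/105178459 -231080841/105178459; -231080841/105178459 484200750/105178459]
step 2: y = z − H·x̄ = [-154586996/105178459, 528646778/105178459]
step 2: S = H·P̄·Hᵀ + R = [6320335085/105178459 -6010466427/105178459; -6010466427/105178459 10504648355/105178459]
step 2: K = P̄·Hᵀ·S⁻¹ = [-83511823459/287769864394 38312731689/287769864394; 110241569121/287769864394 70614996951/287769864394]
step 2: x' = x̄ + K·y = [55584583600/143884932197, -183985915101/143884932197]
step 2: P' = (I − K·H)·P̄ = [51226757909/287769864394 18941692359/287769864394; 18941692359/287769864394 148124953839/287769864394]

step 0: x' = [18075/18152, -15939/18152], P' = [3295/18152 1365/18152; 1365/18152 10275/18152]
step 1: x' = [-68331440/105178459, 93202173/105178459], P' = [18740597/105178459 6935052/105178459; 6935052/105178459 54160887/105178459]
step 2: x' = [55584583600/143884932197, -183985915101/143884932197], P' = [51226757909/287769864394 18941692359/287769864394; 18941692359/287769864394 148124953839/287769864394]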